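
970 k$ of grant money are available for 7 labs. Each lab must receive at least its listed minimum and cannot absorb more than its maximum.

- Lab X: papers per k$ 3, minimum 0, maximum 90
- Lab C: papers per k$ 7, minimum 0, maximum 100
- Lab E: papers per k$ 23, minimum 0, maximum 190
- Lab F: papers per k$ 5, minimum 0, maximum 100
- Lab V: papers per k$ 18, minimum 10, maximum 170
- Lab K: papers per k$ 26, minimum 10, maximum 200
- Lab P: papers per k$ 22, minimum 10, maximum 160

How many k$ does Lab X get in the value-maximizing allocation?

50

Meeting every minimum uses 0+0+0+0+10+10+10 = 30 k$, leaving 940.
Highest papers per k$ first: Lab K 26 > Lab E 23 > Lab P 22 > Lab V 18 > Lab C 7 > Lab F 5 > Lab X 3.
Lab K: +190 to 200 (cap) → 750 left.
Give Lab E 190 more to hit its cap of 190 → 560 left.
Lab P: +150 to 160 (cap) → 410 left.
Give Lab V 160 more to hit its cap of 170 → 250 left.
Lab C takes 100 more to reach its cap of 100 → 150 left.
Lab F takes 100 more to reach its cap of 100 → 50 left.
Only 50 left; Lab X takes them to reach 50.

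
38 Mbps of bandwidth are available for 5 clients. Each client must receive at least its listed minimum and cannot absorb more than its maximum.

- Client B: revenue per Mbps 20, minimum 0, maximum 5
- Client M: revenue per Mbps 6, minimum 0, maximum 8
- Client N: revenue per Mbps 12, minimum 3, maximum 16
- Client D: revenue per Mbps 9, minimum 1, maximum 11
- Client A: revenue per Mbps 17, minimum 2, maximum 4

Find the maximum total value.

471

Meeting every minimum uses 0+0+3+1+2 = 6 Mbps, leaving 32.
Rank by revenue per Mbps: Client B 20 > Client A 17 > Client N 12 > Client D 9 > Client M 6.
Client B: +5 to 5 (cap) — 27 left.
Client A: +2 to 4 (cap) — 25 left.
Client N takes 13 more to reach its cap of 16 — 12 left.
Client D: +10 to 11 (cap) — 2 left.
Client M: +2 (room for 8) → 2. Pool exhausted.
Total = 20×5 + 6×2 + 12×16 + 9×11 + 17×4 = 471.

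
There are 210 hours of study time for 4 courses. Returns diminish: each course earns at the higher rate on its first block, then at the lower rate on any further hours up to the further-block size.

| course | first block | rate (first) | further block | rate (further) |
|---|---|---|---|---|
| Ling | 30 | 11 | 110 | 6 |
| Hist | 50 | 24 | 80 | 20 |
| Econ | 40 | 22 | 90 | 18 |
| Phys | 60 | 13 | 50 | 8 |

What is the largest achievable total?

4400

Rank every tier by rate: Hist/tier1 24 > Econ/tier1 22 > Hist/tier2 20 > Econ/tier2 18 > Phys/tier1 13 > Ling/tier1 11 > Phys/tier2 8 > Ling/tier2 6.
Fill Hist tier1 block (50 at 24) — 160 left.
Econ/tier1 (22): +40 — 120 left.
Fill Hist tier2 block (80 at 20) — 40 left.
40 remain; put them into Econ tier2 at 18.
Total = 24×50 + 22×40 + 20×80 + 18×40 = 4400.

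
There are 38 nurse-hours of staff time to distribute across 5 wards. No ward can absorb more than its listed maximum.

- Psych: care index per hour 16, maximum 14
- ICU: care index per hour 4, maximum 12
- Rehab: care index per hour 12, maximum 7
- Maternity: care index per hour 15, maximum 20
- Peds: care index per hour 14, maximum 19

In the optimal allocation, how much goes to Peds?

Order the wards by care index per hour: Psych 16 > Maternity 15 > Peds 14 > Rehab 12 > ICU 4.
Psych takes 14 to reach its cap of 14 ; 24 left.
Maternity: +20 to 20 (cap) ; 4 left.
Peds: +4 (room for 19) → 4. Pool exhausted.

4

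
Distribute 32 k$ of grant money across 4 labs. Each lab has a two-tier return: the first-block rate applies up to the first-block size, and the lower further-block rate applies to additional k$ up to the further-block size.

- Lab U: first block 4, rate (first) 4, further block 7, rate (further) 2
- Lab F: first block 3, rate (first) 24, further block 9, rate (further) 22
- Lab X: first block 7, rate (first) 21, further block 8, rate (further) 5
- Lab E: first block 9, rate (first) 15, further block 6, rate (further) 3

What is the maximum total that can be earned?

Treat each block as its own option and order by rate: Lab F/tier1 24 > Lab F/tier2 22 > Lab X/tier1 21 > Lab E/tier1 15 > Lab X/tier2 5 > Lab U/tier1 4 > Lab E/tier2 3 > Lab U/tier2 2.
Fill Lab F tier1 block (3 at 24) — 29 left.
Lab F/tier2 (22): +9 — 20 left.
Fill Lab X tier1 block (7 at 21) — 13 left.
Fill Lab E tier1 block (9 at 15) — 4 left.
Lab X tier2 at 5: only 4 left, fill 4.
Total = 24×3 + 22×9 + 21×7 + 15×9 + 5×4 = 572.

572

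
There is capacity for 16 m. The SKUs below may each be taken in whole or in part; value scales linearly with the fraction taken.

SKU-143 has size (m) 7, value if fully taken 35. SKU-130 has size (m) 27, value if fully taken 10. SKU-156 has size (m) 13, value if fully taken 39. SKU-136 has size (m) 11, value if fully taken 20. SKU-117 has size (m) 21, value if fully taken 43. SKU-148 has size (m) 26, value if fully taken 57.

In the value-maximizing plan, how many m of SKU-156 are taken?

Rank by value-to-size ratio: SKU-143 35/7≈5, SKU-156 39/13≈3, SKU-148 57/26≈2.19, SKU-117 43/21≈2.05, SKU-136 20/11≈1.82, SKU-130 10/27≈0.37.
All 7 m of SKU-143 fit (value 35) — 9 remain.
9 m left: a 9/13 share of SKU-156 gives 39×9/13 = 27.

9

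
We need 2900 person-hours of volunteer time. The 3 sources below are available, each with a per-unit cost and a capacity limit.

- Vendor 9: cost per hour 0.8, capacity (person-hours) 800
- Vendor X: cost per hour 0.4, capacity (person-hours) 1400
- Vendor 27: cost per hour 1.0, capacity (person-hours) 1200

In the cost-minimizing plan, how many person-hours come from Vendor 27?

700

Cheapest first:
Take 1400 from Vendor X at 0.4 ; need 1500 more.
Take 800 from Vendor 9 at 0.8 ; need 700 more.
Vendor 27 (1.0): take the remaining 700 ; done.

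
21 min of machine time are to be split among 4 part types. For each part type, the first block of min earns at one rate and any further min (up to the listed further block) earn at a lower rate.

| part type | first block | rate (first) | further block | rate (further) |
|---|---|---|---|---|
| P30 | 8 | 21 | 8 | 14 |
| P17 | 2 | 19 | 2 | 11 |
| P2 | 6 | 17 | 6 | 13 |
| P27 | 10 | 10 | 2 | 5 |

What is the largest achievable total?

Order all 8 blocks by rate: P30/first 21 > P17/first 19 > P2/first 17 > P30/second 14 > P2/second 13 > P17/second 11 > P27/first 10 > P27/second 5.
Fill P30 first block (8 at 21) ; 13 left.
Fill P17 first block (2 at 19) ; 11 left.
Fill P2 first block (6 at 17) ; 5 left.
P30 second at 14: only 5 left, fill 5.
Total = 21×8 + 19×2 + 17×6 + 14×5 = 378.

378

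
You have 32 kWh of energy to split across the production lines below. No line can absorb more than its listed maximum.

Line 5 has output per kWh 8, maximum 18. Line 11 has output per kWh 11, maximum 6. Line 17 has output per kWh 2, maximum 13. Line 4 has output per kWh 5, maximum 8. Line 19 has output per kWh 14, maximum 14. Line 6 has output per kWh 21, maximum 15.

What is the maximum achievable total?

Highest output per kWh first: Line 6 21 > Line 19 14 > Line 11 11 > Line 5 8 > Line 4 5 > Line 17 2.
Line 6 takes 15 to reach its cap of 15 → 17 left.
Line 19: +14 to 14 (cap) → 3 left.
Line 11 has room for 6 but only 3 remain, so it gets 3.
Total = 11×3 + 14×14 + 21×15 = 544.

544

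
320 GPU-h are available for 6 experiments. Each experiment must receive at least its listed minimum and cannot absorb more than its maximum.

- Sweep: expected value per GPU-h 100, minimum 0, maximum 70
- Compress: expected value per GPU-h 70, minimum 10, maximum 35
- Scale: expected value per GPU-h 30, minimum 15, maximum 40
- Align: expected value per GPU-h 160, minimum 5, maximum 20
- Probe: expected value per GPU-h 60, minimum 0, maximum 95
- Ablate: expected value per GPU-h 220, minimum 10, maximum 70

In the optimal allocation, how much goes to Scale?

Meeting every minimum uses 0+10+15+5+0+10 = 40 GPU-h, leaving 280.
Highest expected value per GPU-h first: Ablate 220 > Align 160 > Sweep 100 > Compress 70 > Probe 60 > Scale 30.
Give Ablate 60 more to hit its cap of 70 ; 220 left.
Align: +15 to 20 (cap) ; 205 left.
Give Sweep 70 more to hit its cap of 70 ; 135 left.
Give Compress 25 more to hit its cap of 35 ; 110 left.
Probe takes 95 more to reach its cap of 95 ; 15 left.
Scale has room for 25 more but only 15 remain, so it gets 30.

30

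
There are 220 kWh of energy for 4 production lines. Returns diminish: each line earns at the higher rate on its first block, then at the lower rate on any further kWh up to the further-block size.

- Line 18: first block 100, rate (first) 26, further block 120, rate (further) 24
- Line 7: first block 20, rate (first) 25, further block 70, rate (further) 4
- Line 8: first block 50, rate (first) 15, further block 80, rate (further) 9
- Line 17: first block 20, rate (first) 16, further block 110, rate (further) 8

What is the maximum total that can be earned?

5500

Rank every tier by rate: Line 18/T1 26 > Line 7/T1 25 > Line 18/T2 24 > Line 17/T1 16 > Line 8/T1 15 > Line 8/T2 9 > Line 17/T2 8 > Line 7/T2 4.
Line 18 T1 at 26: fill all 100 → 120 left.
Fill Line 7 T1 block (20 at 25) → 100 left.
Line 18 T2 at 24: only 100 left, fill 100.
Total = 26×100 + 25×20 + 24×100 = 5500.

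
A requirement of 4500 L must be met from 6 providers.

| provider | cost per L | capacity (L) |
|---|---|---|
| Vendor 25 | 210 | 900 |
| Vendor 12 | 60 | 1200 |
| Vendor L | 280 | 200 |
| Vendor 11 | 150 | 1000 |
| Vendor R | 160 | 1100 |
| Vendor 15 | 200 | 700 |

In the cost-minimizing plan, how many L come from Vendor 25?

500

Cheapest first:
Take 1200 from Vendor 12 at 60 → need 3300 more.
Take 1000 from Vendor 11 at 150 → need 2300 more.
Take 1100 from Vendor R at 160 → need 1200 more.
Take 700 from Vendor 15 at 200 → need 500 more.
Vendor 25 at 210: take 500 of its 900 → requirement met.
Vendor L: unused.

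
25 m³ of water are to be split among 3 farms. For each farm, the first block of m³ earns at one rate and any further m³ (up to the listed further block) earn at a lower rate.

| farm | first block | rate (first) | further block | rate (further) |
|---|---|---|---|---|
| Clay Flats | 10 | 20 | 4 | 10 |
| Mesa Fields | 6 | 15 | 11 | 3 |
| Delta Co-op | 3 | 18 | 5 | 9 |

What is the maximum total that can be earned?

Order all 6 blocks by rate: Clay Flats/tier1 20 > Delta Co-op/tier1 18 > Mesa Fields/tier1 15 > Clay Flats/tier2 10 > Delta Co-op/tier2 9 > Mesa Fields/tier2 3.
Fill Clay Flats tier1 block (10 at 20) → 15 left.
Fill Delta Co-op tier1 block (3 at 18) → 12 left.
Mesa Fields/tier1 (15): +6 → 6 left.
Fill Clay Flats tier2 block (4 at 10) → 2 left.
Delta Co-op/tier2: +2 of 5 at 9; pool empty.
Total = 20×10 + 18×3 + 15×6 + 10×4 + 9×2 = 402.

402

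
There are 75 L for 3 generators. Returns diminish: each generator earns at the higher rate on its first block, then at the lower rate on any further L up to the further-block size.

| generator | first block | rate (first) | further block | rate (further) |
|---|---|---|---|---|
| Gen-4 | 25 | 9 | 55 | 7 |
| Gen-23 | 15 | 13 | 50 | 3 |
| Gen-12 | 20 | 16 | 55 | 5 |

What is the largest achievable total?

Rank every tier by rate: Gen-12/T1 16 > Gen-23/T1 13 > Gen-4/T1 9 > Gen-4/T2 7 > Gen-12/T2 5 > Gen-23/T2 3.
Gen-12/T1 (16): +20 — 55 left.
Fill Gen-23 T1 block (15 at 13) — 40 left.
Gen-4 T1 at 9: fill all 25 — 15 left.
Gen-4/T2: +15 of 55 at 7; pool empty.
Total = 16×20 + 13×15 + 9×25 + 7×15 = 845.

845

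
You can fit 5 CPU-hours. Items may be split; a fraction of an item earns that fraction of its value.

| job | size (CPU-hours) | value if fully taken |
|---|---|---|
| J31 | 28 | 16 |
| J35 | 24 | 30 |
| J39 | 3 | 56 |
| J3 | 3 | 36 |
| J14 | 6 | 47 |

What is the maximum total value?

Best value per unit of size first: J39 56/3≈18.7, J3 36/3≈12, J14 47/6≈7.83, J35 30/24≈1.25, J31 16/28≈0.571.
All 3 CPU-hours of J39 fit (value 56) → 2 remain.
Fill the last 2 CPU-hours with part of J3: 2/3 of it earns 24.
Total value = 80.

80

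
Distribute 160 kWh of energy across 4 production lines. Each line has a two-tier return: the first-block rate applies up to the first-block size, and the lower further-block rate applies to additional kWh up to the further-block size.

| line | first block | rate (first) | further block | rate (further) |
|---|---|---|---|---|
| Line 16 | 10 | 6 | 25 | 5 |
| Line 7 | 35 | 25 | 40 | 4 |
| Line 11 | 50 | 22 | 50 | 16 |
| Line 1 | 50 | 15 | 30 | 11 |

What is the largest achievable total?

3150

Treat each block as its own option and order by rate: Line 7/first 25 > Line 11/first 22 > Line 11/second 16 > Line 1/first 15 > Line 1/second 11 > Line 16/first 6 > Line 16/second 5 > Line 7/second 4.
Line 7 first at 25: fill all 35 → 125 left.
Fill Line 11 first block (50 at 22) → 75 left.
Fill Line 11 second block (50 at 16) → 25 left.
Line 1 first at 15: only 25 left, fill 25.
Total = 25×35 + 22×50 + 16×50 + 15×25 = 3150.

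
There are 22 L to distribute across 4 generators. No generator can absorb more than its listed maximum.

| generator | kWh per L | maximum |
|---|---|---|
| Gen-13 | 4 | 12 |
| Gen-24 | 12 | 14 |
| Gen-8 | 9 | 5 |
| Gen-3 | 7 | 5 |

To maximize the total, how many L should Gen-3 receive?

3

Order the generators by kWh per L: Gen-24 12 > Gen-8 9 > Gen-3 7 > Gen-13 4.
Gen-24 takes 14 to reach its cap of 14 ; 8 left.
Gen-8 takes 5 to reach its cap of 5 ; 3 left.
Gen-3: +3 (room for 5) → 3. Pool exhausted.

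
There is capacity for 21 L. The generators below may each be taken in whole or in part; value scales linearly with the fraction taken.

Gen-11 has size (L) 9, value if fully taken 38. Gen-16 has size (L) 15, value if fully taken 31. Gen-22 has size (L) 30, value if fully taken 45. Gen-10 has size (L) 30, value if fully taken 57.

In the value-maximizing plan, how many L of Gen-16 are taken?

12

Rank by value-to-size ratio: Gen-11 38/9≈4.22, Gen-16 31/15≈2.07, Gen-10 57/30≈1.9, Gen-22 45/30≈1.5.
All 9 L of Gen-11 fit (value 38) ; 12 remain.
12 L left: a 12/15 share of Gen-16 gives 31×12/15 = 24.8.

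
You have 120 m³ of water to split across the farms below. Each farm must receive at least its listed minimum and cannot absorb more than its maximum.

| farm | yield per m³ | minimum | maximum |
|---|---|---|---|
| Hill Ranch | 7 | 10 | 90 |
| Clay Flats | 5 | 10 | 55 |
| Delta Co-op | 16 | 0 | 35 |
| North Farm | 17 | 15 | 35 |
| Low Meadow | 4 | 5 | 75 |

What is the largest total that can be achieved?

Meeting every minimum uses 10+10+0+15+5 = 40 m³, leaving 80.
Rank by yield per m³: North Farm 17 > Delta Co-op 16 > Hill Ranch 7 > Clay Flats 5 > Low Meadow 4.
North Farm takes 20 more to reach its cap of 35 ; 60 left.
Delta Co-op: +35 to 35 (cap) ; 25 left.
Only 25 left; Hill Ranch takes them to reach 35.
Total = 7×35 + 5×10 + 16×35 + 17×35 + 4×5 = 1470.

1470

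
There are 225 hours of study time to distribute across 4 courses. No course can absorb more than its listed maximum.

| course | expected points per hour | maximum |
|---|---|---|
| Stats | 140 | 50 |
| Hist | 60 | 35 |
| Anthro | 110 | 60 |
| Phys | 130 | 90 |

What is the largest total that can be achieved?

26800

Highest expected points per hour first: Stats 140 > Phys 130 > Anthro 110 > Hist 60.
Stats takes 50 to reach its cap of 50 — 175 left.
Phys: +90 to 90 (cap) — 85 left.
Give Anthro 60 to hit its cap of 60 — 25 left.
Hist has room for 35 but only 25 remain, so it gets 25.
Total = 140×50 + 60×25 + 110×60 + 130×90 = 26800.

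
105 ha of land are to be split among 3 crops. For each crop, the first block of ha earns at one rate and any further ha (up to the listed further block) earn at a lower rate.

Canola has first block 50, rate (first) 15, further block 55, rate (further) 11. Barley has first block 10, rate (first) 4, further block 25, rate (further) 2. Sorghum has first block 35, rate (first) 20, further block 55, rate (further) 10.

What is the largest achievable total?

1670

Treat each block as its own option and order by rate: Sorghum/T1 20 > Canola/T1 15 > Canola/T2 11 > Sorghum/T2 10 > Barley/T1 4 > Barley/T2 2.
Sorghum/T1 (20): +35 ; 70 left.
Fill Canola T1 block (50 at 15) ; 20 left.
Canola T2 at 11: only 20 left, fill 20.
Total = 20×35 + 15×50 + 11×20 = 1670.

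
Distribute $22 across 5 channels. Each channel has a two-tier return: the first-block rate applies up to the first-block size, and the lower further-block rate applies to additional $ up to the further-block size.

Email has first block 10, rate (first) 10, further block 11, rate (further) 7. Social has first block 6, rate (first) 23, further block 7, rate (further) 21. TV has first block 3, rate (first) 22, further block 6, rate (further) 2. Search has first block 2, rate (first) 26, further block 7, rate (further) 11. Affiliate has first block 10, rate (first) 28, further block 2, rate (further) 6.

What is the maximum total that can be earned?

557

Order all 10 blocks by rate: Affiliate/T1 28 > Search/T1 26 > Social/T1 23 > TV/T1 22 > Social/T2 21 > Search/T2 11 > Email/T1 10 > Email/T2 7 > Affiliate/T2 6 > TV/T2 2.
Affiliate T1 at 28: fill all 10 ; 12 left.
Search T1 at 26: fill all 2 ; 10 left.
Social/T1 (23): +6 ; 4 left.
TV T1 at 22: fill all 3 ; 1 left.
1 remain; put them into Social T2 at 21.
Total = 28×10 + 26×2 + 23×6 + 22×3 + 21×1 = 557.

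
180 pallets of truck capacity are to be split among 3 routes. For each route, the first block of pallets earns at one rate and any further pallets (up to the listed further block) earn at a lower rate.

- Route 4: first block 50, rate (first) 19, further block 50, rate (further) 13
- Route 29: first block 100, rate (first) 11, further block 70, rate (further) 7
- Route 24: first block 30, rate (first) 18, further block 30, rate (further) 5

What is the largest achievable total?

2690

Treat each block as its own option and order by rate: Route 4/first 19 > Route 24/first 18 > Route 4/second 13 > Route 29/first 11 > Route 29/second 7 > Route 24/second 5.
Route 4 first at 19: fill all 50 → 130 left.
Route 24/first (18): +30 → 100 left.
Route 4/second (13): +50 → 50 left.
Route 29 first at 11: only 50 left, fill 50.
Total = 19×50 + 18×30 + 13×50 + 11×50 = 2690.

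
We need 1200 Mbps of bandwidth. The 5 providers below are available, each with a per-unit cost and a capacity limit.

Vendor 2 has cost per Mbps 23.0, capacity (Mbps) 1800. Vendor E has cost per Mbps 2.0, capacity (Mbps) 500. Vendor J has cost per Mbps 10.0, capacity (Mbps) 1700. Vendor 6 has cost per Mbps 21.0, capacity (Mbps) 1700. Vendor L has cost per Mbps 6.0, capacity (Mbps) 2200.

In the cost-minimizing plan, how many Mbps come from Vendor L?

700

Use providers in increasing cost order.
Vendor E at 2.0: take all 500 Mbps ; 700 still needed.
Vendor L (6.0): take the remaining 700 ; done.
Vendor J, Vendor 6, Vendor 2: unused.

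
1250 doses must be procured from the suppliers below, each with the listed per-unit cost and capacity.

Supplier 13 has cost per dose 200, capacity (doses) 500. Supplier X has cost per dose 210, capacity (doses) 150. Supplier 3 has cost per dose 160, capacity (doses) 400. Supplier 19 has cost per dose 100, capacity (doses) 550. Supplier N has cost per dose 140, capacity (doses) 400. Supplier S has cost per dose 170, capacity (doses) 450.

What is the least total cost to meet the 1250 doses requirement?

Cheapest first:
Supplier 19 at 100: take all 550 doses → 700 still needed.
Supplier N (140): use full 400 → 300 doses to go.
Supplier 3 (160): take the remaining 300 → done.
Supplier S, Supplier 13, Supplier X: unused.
Cost = 550×100 + 400×140 + 300×160 = 159000.

159000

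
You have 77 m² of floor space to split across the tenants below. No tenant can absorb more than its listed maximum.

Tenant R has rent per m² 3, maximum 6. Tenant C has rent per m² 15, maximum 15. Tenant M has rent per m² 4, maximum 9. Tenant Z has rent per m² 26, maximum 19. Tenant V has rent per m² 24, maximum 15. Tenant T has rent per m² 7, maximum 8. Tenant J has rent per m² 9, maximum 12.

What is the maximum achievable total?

Order the tenants by rent per m²: Tenant Z 26 > Tenant V 24 > Tenant C 15 > Tenant J 9 > Tenant T 7 > Tenant M 4 > Tenant R 3.
Tenant Z: +19 to 19 (cap) ; 58 left.
Tenant V takes 15 to reach its cap of 15 ; 43 left.
Tenant C takes 15 to reach its cap of 15 ; 28 left.
Give Tenant J 12 to hit its cap of 12 ; 16 left.
Tenant T: +8 to 8 (cap) ; 8 left.
Only 8 left; Tenant M takes them to reach 8.
Total = 15×15 + 4×8 + 26×19 + 24×15 + 7×8 + 9×12 = 1275.

1275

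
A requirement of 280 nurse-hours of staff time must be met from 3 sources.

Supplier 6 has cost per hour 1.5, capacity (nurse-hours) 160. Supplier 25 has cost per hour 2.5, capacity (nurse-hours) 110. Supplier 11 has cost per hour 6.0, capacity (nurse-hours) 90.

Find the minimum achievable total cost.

575

Cheapest first:
Supplier 6 (1.5): use full 160 → 120 nurse-hours to go.
Supplier 25 at 2.5: take all 110 nurse-hours → 10 still needed.
Take 10 from Supplier 11 at 6.0 to finish.
Cost = 160×1.5 + 110×2.5 + 10×6.0 = 575.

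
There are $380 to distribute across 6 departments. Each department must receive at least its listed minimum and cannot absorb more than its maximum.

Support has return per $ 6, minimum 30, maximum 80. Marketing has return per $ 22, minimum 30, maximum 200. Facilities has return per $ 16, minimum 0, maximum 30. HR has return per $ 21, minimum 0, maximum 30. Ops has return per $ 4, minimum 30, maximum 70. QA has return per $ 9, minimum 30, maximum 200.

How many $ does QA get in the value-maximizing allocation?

60

Meeting every minimum uses 30+30+0+0+30+30 = 120 $, leaving 260.
Rank by return per $: Marketing 22 > HR 21 > Facilities 16 > QA 9 > Support 6 > Ops 4.
Marketing takes 170 more to reach its cap of 200 → 90 left.
HR: +30 to 30 (cap) → 60 left.
Give Facilities 30 more to hit its cap of 30 → 30 left.
Only 30 left; QA takes them to reach 60.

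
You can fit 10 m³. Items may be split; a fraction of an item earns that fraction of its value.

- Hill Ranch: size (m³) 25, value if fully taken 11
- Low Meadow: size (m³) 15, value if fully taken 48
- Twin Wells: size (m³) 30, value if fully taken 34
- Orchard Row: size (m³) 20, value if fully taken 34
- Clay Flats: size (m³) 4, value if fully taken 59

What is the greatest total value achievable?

Best value per unit of size first: Clay Flats 59/4≈14.8, Low Meadow 48/15≈3.2, Orchard Row 34/20≈1.7, Twin Wells 34/30≈1.13, Hill Ranch 11/25≈0.44.
Clay Flats: take in full, 4 m³ for value 59 — 6 left.
6 m³ left: a 6/15 share of Low Meadow gives 48×6/15 = 19.2.
Total value = 78.2.

78.2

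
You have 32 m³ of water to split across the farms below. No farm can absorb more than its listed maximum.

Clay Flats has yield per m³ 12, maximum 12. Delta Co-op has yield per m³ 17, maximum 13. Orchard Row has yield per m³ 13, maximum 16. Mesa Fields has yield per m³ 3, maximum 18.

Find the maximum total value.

Rank by yield per m³: Delta Co-op 17 > Orchard Row 13 > Clay Flats 12 > Mesa Fields 3.
Delta Co-op: +13 to 13 (cap) ; 19 left.
Orchard Row takes 16 to reach its cap of 16 ; 3 left.
Clay Flats: +3 (room for 12) → 3. Pool exhausted.
Total = 12×3 + 17×13 + 13×16 = 465.

465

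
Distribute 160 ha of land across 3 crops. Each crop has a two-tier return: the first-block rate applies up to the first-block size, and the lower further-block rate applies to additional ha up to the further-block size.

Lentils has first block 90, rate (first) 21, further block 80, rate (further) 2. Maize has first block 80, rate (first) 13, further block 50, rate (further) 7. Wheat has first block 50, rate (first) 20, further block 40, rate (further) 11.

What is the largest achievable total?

Rank every tier by rate: Lentils/first 21 > Wheat/first 20 > Maize/first 13 > Wheat/second 11 > Maize/second 7 > Lentils/second 2.
Lentils/first (21): +90 → 70 left.
Wheat first at 20: fill all 50 → 20 left.
Maize first at 13: only 20 left, fill 20.
Total = 21×90 + 20×50 + 13×20 = 3150.

3150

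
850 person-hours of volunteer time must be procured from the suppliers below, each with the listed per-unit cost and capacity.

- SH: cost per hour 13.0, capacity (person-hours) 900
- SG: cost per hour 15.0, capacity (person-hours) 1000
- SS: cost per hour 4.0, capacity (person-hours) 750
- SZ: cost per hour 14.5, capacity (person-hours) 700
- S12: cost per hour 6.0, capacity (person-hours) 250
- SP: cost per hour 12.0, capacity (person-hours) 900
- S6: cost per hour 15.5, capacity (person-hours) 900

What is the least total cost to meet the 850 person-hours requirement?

Cheapest first:
SS at 4.0: take all 750 person-hours ; 100 still needed.
S12 at 6.0: take 100 of its 250 ; requirement met.
SP, SH, SZ, SG, S6: unused.
Cost = 750×4.0 + 100×6.0 = 3600.

3600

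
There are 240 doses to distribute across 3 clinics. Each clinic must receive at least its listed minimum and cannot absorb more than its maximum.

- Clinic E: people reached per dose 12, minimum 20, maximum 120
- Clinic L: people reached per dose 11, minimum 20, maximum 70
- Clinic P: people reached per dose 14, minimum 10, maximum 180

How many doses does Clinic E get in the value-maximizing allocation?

Meeting every minimum uses 20+20+10 = 50 doses, leaving 190.
Rank by people reached per dose: Clinic P 14 > Clinic E 12 > Clinic L 11.
Clinic P takes 170 more to reach its cap of 180 — 20 left.
Clinic E has room for 100 more but only 20 remain, so it gets 40.

40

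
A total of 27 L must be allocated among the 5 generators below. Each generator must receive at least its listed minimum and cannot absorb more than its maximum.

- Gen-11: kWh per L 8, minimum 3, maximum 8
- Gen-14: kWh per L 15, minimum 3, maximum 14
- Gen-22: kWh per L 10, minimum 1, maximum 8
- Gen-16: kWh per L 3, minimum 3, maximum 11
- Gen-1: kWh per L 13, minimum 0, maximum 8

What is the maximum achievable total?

Meeting every minimum uses 3+3+1+3+0 = 10 L, leaving 17.
Highest kWh per L first: Gen-14 15 > Gen-1 13 > Gen-22 10 > Gen-11 8 > Gen-16 3.
Gen-14: +11 to 14 (cap) → 6 left.
Gen-1 has room for 8 more but only 6 remain, so it gets 6.
Total = 8×3 + 15×14 + 10×1 + 3×3 + 13×6 = 331.

331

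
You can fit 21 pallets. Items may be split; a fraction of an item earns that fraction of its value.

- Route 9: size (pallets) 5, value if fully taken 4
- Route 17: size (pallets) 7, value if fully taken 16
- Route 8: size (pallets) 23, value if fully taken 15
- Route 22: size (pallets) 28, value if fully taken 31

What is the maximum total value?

Sort by value density: Route 17 16/7≈2.29, Route 22 31/28≈1.11, Route 9 4/5≈0.8, Route 8 15/23≈0.652.
All 7 pallets of Route 17 fit (value 16) → 14 remain.
14 pallets left: a 14/28 share of Route 22 gives 31×14/28 = 15.5.
Total value = 31.5.

31.5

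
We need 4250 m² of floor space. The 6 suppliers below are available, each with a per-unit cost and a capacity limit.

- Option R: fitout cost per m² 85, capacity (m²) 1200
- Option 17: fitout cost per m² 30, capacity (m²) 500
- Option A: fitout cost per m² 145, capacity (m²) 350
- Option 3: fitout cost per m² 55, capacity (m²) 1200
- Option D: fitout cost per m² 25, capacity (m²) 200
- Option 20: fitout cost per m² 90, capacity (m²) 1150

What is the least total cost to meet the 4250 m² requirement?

Fill from the cheapest supplier first.
Option D (25): use full 200 → 4050 m² to go.
Take 500 from Option 17 at 30 → need 3550 more.
Take 1200 from Option 3 at 55 → need 2350 more.
Option R at 85: take all 1200 m² → 1150 still needed.
Take 1150 from Option 20 at 90 → need 0 more.
Option A: unused.
Cost = 200×25 + 500×30 + 1200×55 + 1200×85 + 1150×90 = 291500.

291500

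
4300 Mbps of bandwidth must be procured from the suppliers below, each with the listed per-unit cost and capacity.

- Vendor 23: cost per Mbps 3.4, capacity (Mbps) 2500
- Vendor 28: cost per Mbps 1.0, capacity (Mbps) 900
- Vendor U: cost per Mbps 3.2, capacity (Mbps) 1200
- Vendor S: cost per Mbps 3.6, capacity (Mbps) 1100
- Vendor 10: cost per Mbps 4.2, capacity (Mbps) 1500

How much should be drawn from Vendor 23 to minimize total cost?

2200

Use suppliers in increasing cost order.
Vendor 28 (1.0): use full 900 ; 3400 Mbps to go.
Take 1200 from Vendor U at 3.2 ; need 2200 more.
Take 2200 from Vendor 23 at 3.4 to finish.
Vendor S, Vendor 10: unused.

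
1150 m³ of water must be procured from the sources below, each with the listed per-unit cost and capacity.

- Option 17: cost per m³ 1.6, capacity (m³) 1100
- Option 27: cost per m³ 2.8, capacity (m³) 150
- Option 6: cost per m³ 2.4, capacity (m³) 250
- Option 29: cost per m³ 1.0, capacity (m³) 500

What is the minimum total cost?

1540

Fill from the cheapest source first.
Option 29 (1.0): use full 500 ; 650 m³ to go.
Option 17 (1.6): take the remaining 650 ; done.
Option 6, Option 27: unused.
Cost = 500×1.0 + 650×1.6 = 1540.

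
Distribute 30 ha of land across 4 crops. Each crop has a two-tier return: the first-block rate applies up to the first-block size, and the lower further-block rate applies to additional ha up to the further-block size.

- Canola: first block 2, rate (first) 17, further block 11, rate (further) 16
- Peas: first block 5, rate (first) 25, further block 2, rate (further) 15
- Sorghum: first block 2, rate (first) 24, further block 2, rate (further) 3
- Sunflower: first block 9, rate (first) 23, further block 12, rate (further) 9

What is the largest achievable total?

605

Order all 8 blocks by rate: Peas/T1 25 > Sorghum/T1 24 > Sunflower/T1 23 > Canola/T1 17 > Canola/T2 16 > Peas/T2 15 > Sunflower/T2 9 > Sorghum/T2 3.
Fill Peas T1 block (5 at 25) ; 25 left.
Sorghum/T1 (24): +2 ; 23 left.
Sunflower/T1 (23): +9 ; 14 left.
Canola T1 at 17: fill all 2 ; 12 left.
Canola T2 at 16: fill all 11 ; 1 left.
1 remain; put them into Peas T2 at 15.
Total = 25×5 + 24×2 + 23×9 + 17×2 + 16×11 + 15×1 = 605.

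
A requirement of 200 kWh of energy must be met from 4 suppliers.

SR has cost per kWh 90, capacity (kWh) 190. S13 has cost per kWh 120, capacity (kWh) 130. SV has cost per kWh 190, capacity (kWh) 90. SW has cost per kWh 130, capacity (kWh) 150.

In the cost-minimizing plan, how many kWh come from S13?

10

Use suppliers in increasing cost order.
SR at 90: take all 190 kWh ; 10 still needed.
S13 at 120: take 10 of its 130 ; requirement met.
SW, SV: unused.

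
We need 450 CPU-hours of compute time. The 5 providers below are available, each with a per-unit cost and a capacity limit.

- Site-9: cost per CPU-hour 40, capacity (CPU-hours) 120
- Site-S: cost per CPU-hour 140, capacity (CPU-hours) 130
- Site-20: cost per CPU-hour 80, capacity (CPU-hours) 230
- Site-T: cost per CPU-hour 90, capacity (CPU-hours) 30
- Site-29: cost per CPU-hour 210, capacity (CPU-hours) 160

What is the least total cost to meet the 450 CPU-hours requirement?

Use providers in increasing cost order.
Site-9 at 40: take all 120 CPU-hours → 330 still needed.
Site-20 (80): use full 230 → 100 CPU-hours to go.
Take 30 from Site-T at 90 → need 70 more.
Site-S at 140: take 70 of its 130 → requirement met.
Site-29: unused.
Cost = 120×40 + 230×80 + 30×90 + 70×140 = 35700.

35700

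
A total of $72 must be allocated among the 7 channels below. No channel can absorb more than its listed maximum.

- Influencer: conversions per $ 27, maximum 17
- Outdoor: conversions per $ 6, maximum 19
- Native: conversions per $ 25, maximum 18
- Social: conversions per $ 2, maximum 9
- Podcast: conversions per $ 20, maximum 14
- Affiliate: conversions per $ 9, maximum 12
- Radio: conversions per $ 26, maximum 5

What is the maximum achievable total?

1463

Order the channels by conversions per $: Influencer 27 > Radio 26 > Native 25 > Podcast 20 > Affiliate 9 > Outdoor 6 > Social 2.
Influencer: +17 to 17 (cap) ; 55 left.
Give Radio 5 to hit its cap of 5 ; 50 left.
Native takes 18 to reach its cap of 18 ; 32 left.
Give Podcast 14 to hit its cap of 14 ; 18 left.
Give Affiliate 12 to hit its cap of 12 ; 6 left.
Outdoor has room for 19 but only 6 remain, so it gets 6.
Total = 27×17 + 6×6 + 25×18 + 20×14 + 9×12 + 26×5 = 1463.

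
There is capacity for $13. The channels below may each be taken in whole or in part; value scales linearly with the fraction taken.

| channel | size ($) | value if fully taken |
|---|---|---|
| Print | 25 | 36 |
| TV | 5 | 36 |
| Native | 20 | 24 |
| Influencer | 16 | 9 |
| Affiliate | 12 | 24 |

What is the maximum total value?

Sort by value density: TV 36/5≈7.2, Affiliate 24/12≈2, Print 36/25≈1.44, Native 24/20≈1.2, Influencer 9/16≈0.562.
TV: take in full, 5 $ for value 36 — 8 left.
Fill the last 8 $ with part of Affiliate: 8/12 of it earns 16.
Total value = 52.

52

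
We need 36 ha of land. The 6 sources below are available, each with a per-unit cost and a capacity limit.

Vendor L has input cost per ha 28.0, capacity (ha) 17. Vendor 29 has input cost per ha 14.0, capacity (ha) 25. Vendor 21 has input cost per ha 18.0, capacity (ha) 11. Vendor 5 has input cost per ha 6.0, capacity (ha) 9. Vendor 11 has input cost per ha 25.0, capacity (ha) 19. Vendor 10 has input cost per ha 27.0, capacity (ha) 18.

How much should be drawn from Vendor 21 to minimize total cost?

2

Use sources in increasing cost order.
Vendor 5 (6.0): use full 9 — 27 ha to go.
Vendor 29 (14.0): use full 25 — 2 ha to go.
Vendor 21 at 18.0: take 2 of its 11 — requirement met.
Vendor 11, Vendor 10, Vendor L: unused.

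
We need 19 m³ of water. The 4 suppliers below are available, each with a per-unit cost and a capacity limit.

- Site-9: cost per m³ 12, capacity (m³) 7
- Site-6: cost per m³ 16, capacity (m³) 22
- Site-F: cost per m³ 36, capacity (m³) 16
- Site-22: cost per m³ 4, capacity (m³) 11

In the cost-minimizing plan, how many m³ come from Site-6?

1

Use suppliers in increasing cost order.
Site-22 at 4: take all 11 m³ — 8 still needed.
Site-9 at 12: take all 7 m³ — 1 still needed.
Site-6 (16): take the remaining 1 — done.
Site-F: unused.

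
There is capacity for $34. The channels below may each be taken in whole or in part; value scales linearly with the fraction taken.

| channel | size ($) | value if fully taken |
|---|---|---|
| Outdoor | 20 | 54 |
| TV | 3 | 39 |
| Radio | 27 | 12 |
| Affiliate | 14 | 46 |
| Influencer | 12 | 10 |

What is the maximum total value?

130.9

Rank by value-to-size ratio: TV 39/3≈13, Affiliate 46/14≈3.29, Outdoor 54/20≈2.7, Influencer 10/12≈0.833, Radio 12/27≈0.444.
All 3 $ of TV fit (value 39) — 31 remain.
Affiliate: take in full, 14 $ for value 46 — 17 left.
Fill the last 17 $ with part of Outdoor: 17/20 of it earns 45.9.
Total value = 130.9.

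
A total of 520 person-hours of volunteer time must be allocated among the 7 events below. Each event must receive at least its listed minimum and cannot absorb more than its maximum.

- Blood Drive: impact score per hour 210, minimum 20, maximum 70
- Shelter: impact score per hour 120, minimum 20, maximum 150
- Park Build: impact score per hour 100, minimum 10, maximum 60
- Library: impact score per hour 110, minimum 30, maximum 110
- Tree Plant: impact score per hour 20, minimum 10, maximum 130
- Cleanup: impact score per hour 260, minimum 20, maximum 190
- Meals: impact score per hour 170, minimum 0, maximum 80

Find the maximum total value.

97800

Meeting every minimum uses 20+20+10+30+10+20+0 = 110 person-hours, leaving 410.
Order the events by impact score per hour: Cleanup 260 > Blood Drive 210 > Meals 170 > Shelter 120 > Library 110 > Park Build 100 > Tree Plant 20.
Cleanup: +170 to 190 (cap) — 240 left.
Give Blood Drive 50 more to hit its cap of 70 — 190 left.
Meals takes 80 more to reach its cap of 80 — 110 left.
Only 110 left; Shelter takes them to reach 130.
Total = 210×70 + 120×130 + 100×10 + 110×30 + 20×10 + 260×190 + 170×80 = 97800.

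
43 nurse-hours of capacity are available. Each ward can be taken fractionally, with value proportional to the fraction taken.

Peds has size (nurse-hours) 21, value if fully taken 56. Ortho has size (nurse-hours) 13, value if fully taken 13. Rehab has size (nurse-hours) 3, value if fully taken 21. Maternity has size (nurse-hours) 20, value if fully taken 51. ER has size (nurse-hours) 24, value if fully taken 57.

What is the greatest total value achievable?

Rank by value-to-size ratio: Rehab 21/3≈7, Peds 56/21≈2.67, Maternity 51/20≈2.55, ER 57/24≈2.38, Ortho 13/13≈1.
All 3 nurse-hours of Rehab fit (value 21) ; 40 remain.
All 21 nurse-hours of Peds fit (value 56) ; 19 remain.
Fill the last 19 nurse-hours with part of Maternity: 19/20 of it earns 48.45.
Total value = 125.45.

125.45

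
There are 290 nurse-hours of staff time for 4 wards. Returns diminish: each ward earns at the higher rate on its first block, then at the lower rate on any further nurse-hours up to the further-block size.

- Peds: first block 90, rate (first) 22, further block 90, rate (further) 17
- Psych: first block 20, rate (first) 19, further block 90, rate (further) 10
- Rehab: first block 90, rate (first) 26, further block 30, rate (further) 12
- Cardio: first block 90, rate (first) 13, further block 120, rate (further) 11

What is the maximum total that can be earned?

6230

Order all 8 blocks by rate: Rehab/T1 26 > Peds/T1 22 > Psych/T1 19 > Peds/T2 17 > Cardio/T1 13 > Rehab/T2 12 > Cardio/T2 11 > Psych/T2 10.
Rehab/T1 (26): +90 ; 200 left.
Peds/T1 (22): +90 ; 110 left.
Psych T1 at 19: fill all 20 ; 90 left.
Fill Peds T2 block (90 at 17) ; 0 left.
Total = 26×90 + 22×90 + 19×20 + 17×90 = 6230.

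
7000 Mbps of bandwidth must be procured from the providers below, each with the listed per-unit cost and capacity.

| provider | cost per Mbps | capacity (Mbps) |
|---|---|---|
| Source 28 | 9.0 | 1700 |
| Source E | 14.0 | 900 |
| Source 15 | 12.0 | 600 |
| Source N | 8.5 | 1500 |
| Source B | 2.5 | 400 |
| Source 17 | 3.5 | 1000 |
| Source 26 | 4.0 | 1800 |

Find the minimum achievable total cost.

Cheapest first:
Take 400 from Source B at 2.5 → need 6600 more.
Take 1000 from Source 17 at 3.5 → need 5600 more.
Source 26 at 4.0: take all 1800 Mbps → 3800 still needed.
Take 1500 from Source N at 8.5 → need 2300 more.
Source 28 at 9.0: take all 1700 Mbps → 600 still needed.
Take 600 from Source 15 at 12.0 → need 0 more.
Source E: unused.
Cost = 400×2.5 + 1000×3.5 + 1800×4.0 + 1500×8.5 + 1700×9.0 + 600×12.0 = 46950.

46950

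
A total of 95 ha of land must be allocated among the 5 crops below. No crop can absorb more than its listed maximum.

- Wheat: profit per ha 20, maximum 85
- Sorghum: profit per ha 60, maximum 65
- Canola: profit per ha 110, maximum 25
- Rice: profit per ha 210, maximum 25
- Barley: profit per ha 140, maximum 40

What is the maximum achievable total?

13900

Rank by profit per ha: Rice 210 > Barley 140 > Canola 110 > Sorghum 60 > Wheat 20.
Rice takes 25 to reach its cap of 25 ; 70 left.
Barley: +40 to 40 (cap) ; 30 left.
Give Canola 25 to hit its cap of 25 ; 5 left.
Only 5 left; Sorghum takes them to reach 5.
Total = 60×5 + 110×25 + 210×25 + 140×40 = 13900.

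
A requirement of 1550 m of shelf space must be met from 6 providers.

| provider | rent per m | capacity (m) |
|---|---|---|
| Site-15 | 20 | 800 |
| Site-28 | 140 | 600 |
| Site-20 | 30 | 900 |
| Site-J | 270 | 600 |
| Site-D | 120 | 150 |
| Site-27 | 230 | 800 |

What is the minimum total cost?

Fill from the cheapest provider first.
Take 800 from Site-15 at 20 — need 750 more.
Site-20 at 30: take 750 of its 900 — requirement met.
Site-D, Site-28, Site-27, Site-J: unused.
Cost = 800×20 + 750×30 = 38500.

38500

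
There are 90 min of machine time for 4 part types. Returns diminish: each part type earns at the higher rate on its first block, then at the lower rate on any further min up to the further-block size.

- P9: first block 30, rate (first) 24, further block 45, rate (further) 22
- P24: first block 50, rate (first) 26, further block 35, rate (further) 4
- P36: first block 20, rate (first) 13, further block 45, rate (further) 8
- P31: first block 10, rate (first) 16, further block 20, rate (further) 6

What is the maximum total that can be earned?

2240

Order all 8 blocks by rate: P24/T1 26 > P9/T1 24 > P9/T2 22 > P31/T1 16 > P36/T1 13 > P36/T2 8 > P31/T2 6 > P24/T2 4.
Fill P24 T1 block (50 at 26) ; 40 left.
P9 T1 at 24: fill all 30 ; 10 left.
P9 T2 at 22: only 10 left, fill 10.
Total = 26×50 + 24×30 + 22×10 = 2240.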